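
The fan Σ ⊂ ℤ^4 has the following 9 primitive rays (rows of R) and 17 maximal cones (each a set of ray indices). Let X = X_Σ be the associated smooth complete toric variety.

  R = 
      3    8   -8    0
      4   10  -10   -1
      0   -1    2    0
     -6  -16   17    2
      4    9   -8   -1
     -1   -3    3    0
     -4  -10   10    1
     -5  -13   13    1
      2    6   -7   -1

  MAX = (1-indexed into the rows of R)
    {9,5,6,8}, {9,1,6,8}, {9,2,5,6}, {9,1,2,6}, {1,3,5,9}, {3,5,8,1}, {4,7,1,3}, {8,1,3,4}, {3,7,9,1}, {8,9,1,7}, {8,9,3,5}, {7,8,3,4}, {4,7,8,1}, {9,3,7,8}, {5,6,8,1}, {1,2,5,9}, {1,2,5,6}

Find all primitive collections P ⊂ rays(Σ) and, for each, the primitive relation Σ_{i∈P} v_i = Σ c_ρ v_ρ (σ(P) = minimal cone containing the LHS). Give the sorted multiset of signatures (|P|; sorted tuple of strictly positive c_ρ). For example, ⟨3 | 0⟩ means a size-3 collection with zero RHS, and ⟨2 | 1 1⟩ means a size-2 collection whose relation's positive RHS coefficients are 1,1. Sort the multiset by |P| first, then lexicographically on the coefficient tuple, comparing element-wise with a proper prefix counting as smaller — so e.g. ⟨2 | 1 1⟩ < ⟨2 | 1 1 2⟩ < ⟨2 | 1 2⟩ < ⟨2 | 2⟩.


The 14 primitive collections of Σ (r=9, n=4):

  • {2,7}:  v_{2} + v_{7} = 0  ⟹  sig = ⟨2 | 0⟩
  • {2,3}:  v_{2} + v_{3} = v_{5}  ⟹  sig = ⟨2 | 1⟩
  • {2,8}:  v_{2} + v_{8} = v_{6}  ⟹  sig = ⟨2 | 1⟩
  • {4,9}:  v_{4} + v_{9} = v_{7}  ⟹  sig = ⟨2 | 1⟩
  • {5,7}:  v_{5} + v_{7} = v_{3}  ⟹  sig = ⟨2 | 1⟩
  • {6,7}:  v_{6} + v_{7} = v_{8}  ⟹  sig = ⟨2 | 1⟩
  • {3,6}:  v_{3} + v_{6} = v_{5} + v_{8}  ⟹  sig = ⟨2 | 1 1⟩
  • {2,4}:  v_{2} + v_{4} = v_{1} + v_{3} + v_{8}  ⟹  sig = ⟨2 | 1 1 1⟩
  • {4,5}:  v_{4} + v_{5} = v_{1} + 2·v_{3} + v_{8}  ⟹  sig = ⟨2 | 1 1 2⟩
  • {4,6}:  v_{4} + v_{6} = v_{1} + v_{3} + 2·v_{8}  ⟹  sig = ⟨2 | 1 1 2⟩
  • {1,3,8,9}:  v_{1} + v_{3} + v_{8} + v_{9} = 0  ⟹  sig = ⟨4 | 0⟩
  • {1,3,7,8}:  v_{1} + v_{3} + v_{7} + v_{8} = v_{4}  ⟹  sig = ⟨4 | 1⟩
  • {1,5,8,9}:  v_{1} + v_{5} + v_{8} + v_{9} = v_{2}  ⟹  sig = ⟨4 | 1⟩
  • {1,5,6,9}:  v_{1} + v_{5} + v_{6} + v_{9} = 2·v_{2}  ⟹  sig = ⟨4 | 2⟩

Sorted signature multiset PRS(X):
[⟨2 | 0⟩, ⟨2 | 1⟩, ⟨2 | 1⟩, ⟨2 | 1⟩, ⟨2 | 1⟩, ⟨2 | 1⟩, ⟨2 | 1 1⟩, ⟨2 | 1 1 1⟩, ⟨2 | 1 1 2⟩, ⟨2 | 1 1 2⟩, ⟨4 | 0⟩, ⟨4 | 1⟩, ⟨4 | 1⟩, ⟨4 | 2⟩]


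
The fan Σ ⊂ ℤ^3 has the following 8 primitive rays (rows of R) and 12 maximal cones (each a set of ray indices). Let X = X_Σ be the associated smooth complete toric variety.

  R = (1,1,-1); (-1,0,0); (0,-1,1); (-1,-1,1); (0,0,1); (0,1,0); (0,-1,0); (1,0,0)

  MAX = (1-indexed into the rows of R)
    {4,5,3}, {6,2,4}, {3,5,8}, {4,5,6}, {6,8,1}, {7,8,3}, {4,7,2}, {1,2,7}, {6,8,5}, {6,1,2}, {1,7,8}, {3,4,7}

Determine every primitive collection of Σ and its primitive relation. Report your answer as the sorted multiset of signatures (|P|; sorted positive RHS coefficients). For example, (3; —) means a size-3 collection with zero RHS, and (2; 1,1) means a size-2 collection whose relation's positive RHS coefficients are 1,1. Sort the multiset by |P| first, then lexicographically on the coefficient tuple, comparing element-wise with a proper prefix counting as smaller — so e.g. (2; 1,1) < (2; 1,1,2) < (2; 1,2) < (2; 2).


|primitive collections| = 10. Relations:

  P={1,4}:  v_{1} + v_{4} = 0  →  sig = (2; —)
  P={2,8}:  v_{2} + v_{8} = 0  →  sig = (2; —)
  P={6,7}:  v_{6} + v_{7} = 0  →  sig = (2; —)
  P={1,3}:  v_{1} + v_{3} = v_{8}  →  sig = (2; 1)
  P={2,3}:  v_{2} + v_{3} = v_{4}  →  sig = (2; 1)
  P={3,6}:  v_{3} + v_{6} = v_{5}  →  sig = (2; 1)
  P={4,8}:  v_{4} + v_{8} = v_{3}  →  sig = (2; 1)
  P={5,7}:  v_{5} + v_{7} = v_{3}  →  sig = (2; 1)
  P={1,5}:  v_{1} + v_{5} = v_{6} + v_{8}  →  sig = (2; 1,1)
  P={2,5}:  v_{2} + v_{5} = v_{4} + v_{6}  →  sig = (2; 1,1)

so the primitive-relation signature multiset is
{ (2; —) ×3,  (2; 1) ×5,  (2; 1,1) ×2 }


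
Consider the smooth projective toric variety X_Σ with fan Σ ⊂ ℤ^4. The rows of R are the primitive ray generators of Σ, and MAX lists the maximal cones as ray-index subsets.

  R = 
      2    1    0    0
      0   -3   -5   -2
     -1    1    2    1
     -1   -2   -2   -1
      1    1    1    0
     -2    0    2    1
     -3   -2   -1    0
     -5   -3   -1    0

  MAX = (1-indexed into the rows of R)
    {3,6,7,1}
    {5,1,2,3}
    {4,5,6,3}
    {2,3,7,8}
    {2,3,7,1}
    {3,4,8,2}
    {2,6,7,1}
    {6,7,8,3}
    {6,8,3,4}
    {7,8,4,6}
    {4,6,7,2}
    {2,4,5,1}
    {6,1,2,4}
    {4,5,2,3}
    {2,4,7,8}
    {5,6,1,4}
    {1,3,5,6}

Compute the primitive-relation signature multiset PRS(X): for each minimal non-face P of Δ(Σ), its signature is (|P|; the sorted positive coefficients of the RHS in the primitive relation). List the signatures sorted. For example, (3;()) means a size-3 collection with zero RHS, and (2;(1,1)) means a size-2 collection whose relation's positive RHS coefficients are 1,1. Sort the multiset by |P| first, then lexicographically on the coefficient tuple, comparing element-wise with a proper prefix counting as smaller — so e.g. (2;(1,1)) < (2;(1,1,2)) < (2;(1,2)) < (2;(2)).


Minimal non-faces — 9 found among 8 rays, 17 max cones:

  P = {1,8}:  v_{1} + v_{8} = v_{7}  →  sig = (2;(1))
  P = {5,7}:  v_{5} + v_{7} = v_{3} + v_{4}  →  sig = (2;(1,1))
  P = {5,8}:  v_{5} + v_{8} = 2·v_{3} + 2·v_{4}  →  sig = (2;(2,2))
  P = {1,3,4}:  v_{1} + v_{3} + v_{4} = 0  →  sig = (3;())
  P = {2,3,6}:  v_{2} + v_{3} + v_{6} = v_{7}  →  sig = (3;(1))
  P = {2,5,6}:  v_{2} + v_{5} + v_{6} = v_{4}  →  sig = (3;(1))
  P = {3,4,7}:  v_{3} + v_{4} + v_{7} = v_{8}  →  sig = (3;(1))
  P = {1,4,7}:  v_{1} + v_{4} + v_{7} = v_{2} + v_{6}  →  sig = (3;(1,1))
  P = {2,6,8}:  v_{2} + v_{6} + v_{8} = v_{4} + 2·v_{7}  →  sig = (3;(1,2))

Sorted signature multiset PRS(X):
[(2;(1)), (2;(1,1)), (2;(2,2)), (3;()), (3;(1)), (3;(1)), (3;(1)), (3;(1,1)), (3;(1,2))]


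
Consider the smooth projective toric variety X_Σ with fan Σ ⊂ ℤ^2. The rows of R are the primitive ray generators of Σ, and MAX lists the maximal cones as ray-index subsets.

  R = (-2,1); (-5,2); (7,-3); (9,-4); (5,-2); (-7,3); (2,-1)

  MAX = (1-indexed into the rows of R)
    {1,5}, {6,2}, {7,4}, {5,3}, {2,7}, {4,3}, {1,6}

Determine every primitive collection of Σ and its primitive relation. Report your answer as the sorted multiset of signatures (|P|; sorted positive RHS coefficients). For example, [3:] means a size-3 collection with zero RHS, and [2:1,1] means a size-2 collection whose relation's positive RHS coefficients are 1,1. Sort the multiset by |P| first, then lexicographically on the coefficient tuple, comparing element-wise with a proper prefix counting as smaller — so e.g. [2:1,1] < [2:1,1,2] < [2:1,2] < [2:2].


Primitive collections (14):

  {1,7}:  v_{1} + v_{7} = 0  so sig = [2:]
  {2,5}:  v_{2} + v_{5} = 0  so sig = [2:]
  {3,6}:  v_{3} + v_{6} = 0  so sig = [2:]
  {1,2}:  v_{1} + v_{2} = v_{6}  so sig = [2:1]
  {1,3}:  v_{1} + v_{3} = v_{5}  so sig = [2:1]
  {1,4}:  v_{1} + v_{4} = v_{3}  so sig = [2:1]
  {2,3}:  v_{2} + v_{3} = v_{7}  so sig = [2:1]
  {3,7}:  v_{3} + v_{7} = v_{4}  so sig = [2:1]
  {4,6}:  v_{4} + v_{6} = v_{7}  so sig = [2:1]
  {5,6}:  v_{5} + v_{6} = v_{1}  so sig = [2:1]
  {5,7}:  v_{5} + v_{7} = v_{3}  so sig = [2:1]
  {6,7}:  v_{6} + v_{7} = v_{2}  so sig = [2:1]
  {2,4}:  v_{2} + v_{4} = 2·v_{7}  so sig = [2:2]
  {4,5}:  v_{4} + v_{5} = 2·v_{3}  so sig = [2:2]

Hence PRS(X_Σ) =
    |P|=2: 14 collections, coeffs (), (), (), (1), (1), (1), (1), (1), (1), (1), (1), (1), (2), (2)


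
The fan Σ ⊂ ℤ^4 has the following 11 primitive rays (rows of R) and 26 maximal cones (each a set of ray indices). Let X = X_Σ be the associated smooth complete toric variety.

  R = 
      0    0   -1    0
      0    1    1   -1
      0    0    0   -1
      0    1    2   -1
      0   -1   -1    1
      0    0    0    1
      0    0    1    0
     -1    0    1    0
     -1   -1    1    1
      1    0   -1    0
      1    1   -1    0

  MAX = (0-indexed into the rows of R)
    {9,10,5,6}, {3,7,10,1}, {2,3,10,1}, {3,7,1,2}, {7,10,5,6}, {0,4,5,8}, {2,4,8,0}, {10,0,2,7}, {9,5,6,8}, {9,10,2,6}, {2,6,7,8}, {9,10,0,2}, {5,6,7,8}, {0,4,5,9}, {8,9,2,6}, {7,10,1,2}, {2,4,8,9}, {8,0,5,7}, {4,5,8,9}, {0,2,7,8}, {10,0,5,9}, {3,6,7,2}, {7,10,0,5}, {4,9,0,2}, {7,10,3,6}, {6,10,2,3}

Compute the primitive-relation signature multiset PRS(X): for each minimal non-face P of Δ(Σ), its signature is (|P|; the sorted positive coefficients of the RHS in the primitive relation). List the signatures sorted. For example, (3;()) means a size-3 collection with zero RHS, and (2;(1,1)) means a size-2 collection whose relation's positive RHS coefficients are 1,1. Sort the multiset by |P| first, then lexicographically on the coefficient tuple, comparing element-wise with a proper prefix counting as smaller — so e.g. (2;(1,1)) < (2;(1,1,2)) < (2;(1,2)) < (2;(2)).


Σ has 21 primitive collections:

  P = {0,6}:  v_{0} + v_{6} = 0 ; sig = (2;())
  P = {1,4}:  v_{1} + v_{4} = 0 ; sig = (2;())
  P = {2,5}:  v_{2} + v_{5} = 0 ; sig = (2;())
  P = {7,9}:  v_{7} + v_{9} = 0 ; sig = (2;())
  P = {0,3}:  v_{0} + v_{3} = v_{1} ; sig = (2;(1))
  P = {1,6}:  v_{1} + v_{6} = v_{3} ; sig = (2;(1))
  P = {3,4}:  v_{3} + v_{4} = v_{6} ; sig = (2;(1))
  P = {8,10}:  v_{8} + v_{10} = v_{5} ; sig = (2;(1))
  P = {1,8}:  v_{1} + v_{8} = v_{6} + v_{7} ; sig = (2;(1,1))
  P = {4,6}:  v_{4} + v_{6} = v_{8} + v_{9} ; sig = (2;(1,1))
  P = {4,7}:  v_{4} + v_{7} = v_{0} + v_{8} ; sig = (2;(1,1))
  P = {0,1}:  v_{0} + v_{1} = v_{2} + v_{7} + v_{10} ; sig = (2;(1,1,1))
  P = {1,5}:  v_{1} + v_{5} = v_{6} + v_{7} + v_{10} ; sig = (2;(1,1,1))
  P = {1,9}:  v_{1} + v_{9} = v_{2} + v_{6} + v_{10} ; sig = (2;(1,1,1))
  P = {4,10}:  v_{4} + v_{10} = v_{0} + v_{5} + v_{9} ; sig = (2;(1,1,1))
  P = {3,5}:  v_{3} + v_{5} = 2·v_{6} + v_{7} + v_{10} ; sig = (2;(1,1,2))
  P = {3,9}:  v_{3} + v_{9} = v_{2} + 2·v_{6} + v_{10} ; sig = (2;(1,1,2))
  P = {3,8}:  v_{3} + v_{8} = 2·v_{6} + v_{7} ; sig = (2;(1,2))
  P = {0,8,9}:  v_{0} + v_{8} + v_{9} = v_{4} ; sig = (3;(1))
  P = {2,6,7,10}:  v_{2} + v_{6} + v_{7} + v_{10} = v_{1} ; sig = (4;(1))
  P = {2,3,7,10}:  v_{2} + v_{3} + v_{7} + v_{10} = 2·v_{1} ; sig = (4;(2))

Sorted signature multiset PRS(X):
{ (2;()) ×4,  (2;(1)) ×4,  (2;(1,1)) ×3,  (2;(1,1,1)) ×4,  (2;(1,1,2)) ×2,  (2;(1,2)),  (3;(1)),  (4;(1)),  (4;(2)) }


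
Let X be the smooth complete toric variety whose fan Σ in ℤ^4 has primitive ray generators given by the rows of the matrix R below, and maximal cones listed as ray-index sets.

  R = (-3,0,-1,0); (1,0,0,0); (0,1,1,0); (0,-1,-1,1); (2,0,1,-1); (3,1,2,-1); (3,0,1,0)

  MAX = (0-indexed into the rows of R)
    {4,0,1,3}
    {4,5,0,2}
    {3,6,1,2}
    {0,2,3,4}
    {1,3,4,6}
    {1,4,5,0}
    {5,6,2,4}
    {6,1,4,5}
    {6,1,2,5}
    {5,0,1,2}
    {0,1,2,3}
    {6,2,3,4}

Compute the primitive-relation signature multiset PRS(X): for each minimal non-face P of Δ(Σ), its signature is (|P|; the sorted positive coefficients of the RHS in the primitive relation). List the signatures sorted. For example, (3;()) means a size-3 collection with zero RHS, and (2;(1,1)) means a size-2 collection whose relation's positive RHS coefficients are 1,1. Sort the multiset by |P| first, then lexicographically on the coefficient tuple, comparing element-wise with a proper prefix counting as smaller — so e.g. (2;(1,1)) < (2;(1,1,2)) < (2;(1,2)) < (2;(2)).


|primitive collections| = 3. Relations:

  • {0,6}:  v_{0} + v_{6} = 0  ⇒ sig = (2;())
  • {3,5}:  v_{3} + v_{5} = v_{6}  ⇒ sig = (2;(1))
  • {1,2,4}:  v_{1} + v_{2} + v_{4} = v_{5}  ⇒ sig = (3;(1))

Hence PRS(X_Σ) =
{ (2;()),  (2;(1)),  (3;(1)) }


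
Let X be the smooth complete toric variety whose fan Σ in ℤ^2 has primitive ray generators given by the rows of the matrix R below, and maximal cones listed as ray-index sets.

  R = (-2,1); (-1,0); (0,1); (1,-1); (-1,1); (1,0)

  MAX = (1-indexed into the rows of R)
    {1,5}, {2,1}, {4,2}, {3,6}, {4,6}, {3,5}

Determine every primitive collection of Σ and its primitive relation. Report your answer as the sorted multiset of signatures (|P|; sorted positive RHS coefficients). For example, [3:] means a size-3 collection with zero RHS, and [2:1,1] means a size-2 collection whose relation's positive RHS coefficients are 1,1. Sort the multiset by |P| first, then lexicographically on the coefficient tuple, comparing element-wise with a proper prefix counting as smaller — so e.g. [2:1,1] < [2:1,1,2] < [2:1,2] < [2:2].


The 9 primitive collections of Σ (r=6, n=2):

  P = {2,6}:  v_{2} + v_{6} = 0  so sig = [2:]
  P = {4,5}:  v_{4} + v_{5} = 0  so sig = [2:]
  P = {1,4}:  v_{1} + v_{4} = v_{2}  so sig = [2:1]
  P = {1,6}:  v_{1} + v_{6} = v_{5}  so sig = [2:1]
  P = {2,3}:  v_{2} + v_{3} = v_{5}  so sig = [2:1]
  P = {2,5}:  v_{2} + v_{5} = v_{1}  so sig = [2:1]
  P = {3,4}:  v_{3} + v_{4} = v_{6}  so sig = [2:1]
  P = {5,6}:  v_{5} + v_{6} = v_{3}  so sig = [2:1]
  P = {1,3}:  v_{1} + v_{3} = 2·v_{5}  so sig = [2:2]

Signatures (|P|; sorted positive RHS coefficients), sorted:
    |P|=2: 9 collections, coeffs (), (), (1), (1), (1), (1), (1), (1), (2)


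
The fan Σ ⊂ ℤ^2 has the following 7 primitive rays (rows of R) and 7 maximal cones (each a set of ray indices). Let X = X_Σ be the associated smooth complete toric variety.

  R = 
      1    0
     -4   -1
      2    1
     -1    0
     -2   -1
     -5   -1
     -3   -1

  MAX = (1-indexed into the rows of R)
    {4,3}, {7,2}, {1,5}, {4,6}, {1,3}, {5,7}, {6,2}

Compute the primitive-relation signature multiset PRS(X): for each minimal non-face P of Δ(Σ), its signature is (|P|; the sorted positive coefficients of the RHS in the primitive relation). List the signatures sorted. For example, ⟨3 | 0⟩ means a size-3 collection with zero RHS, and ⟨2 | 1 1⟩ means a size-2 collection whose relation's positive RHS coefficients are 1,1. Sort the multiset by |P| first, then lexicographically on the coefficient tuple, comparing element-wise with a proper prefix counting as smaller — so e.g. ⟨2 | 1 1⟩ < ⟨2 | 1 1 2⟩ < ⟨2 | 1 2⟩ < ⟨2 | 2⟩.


14 collections generate NE(X_Σ); each relation:

  • {1,4}:  v_{1} + v_{4} = 0  ⇒ sig = ⟨2 | 0⟩
  • {3,5}:  v_{3} + v_{5} = 0  ⇒ sig = ⟨2 | 0⟩
  • {1,2}:  v_{1} + v_{2} = v_{7}  ⇒ sig = ⟨2 | 1⟩
  • {1,6}:  v_{1} + v_{6} = v_{2}  ⇒ sig = ⟨2 | 1⟩
  • {1,7}:  v_{1} + v_{7} = v_{5}  ⇒ sig = ⟨2 | 1⟩
  • {2,4}:  v_{2} + v_{4} = v_{6}  ⇒ sig = ⟨2 | 1⟩
  • {3,7}:  v_{3} + v_{7} = v_{4}  ⇒ sig = ⟨2 | 1⟩
  • {4,5}:  v_{4} + v_{5} = v_{7}  ⇒ sig = ⟨2 | 1⟩
  • {4,7}:  v_{4} + v_{7} = v_{2}  ⇒ sig = ⟨2 | 1⟩
  • {5,6}:  v_{5} + v_{6} = v_{2} + v_{7}  ⇒ sig = ⟨2 | 1 1⟩
  • {2,3}:  v_{2} + v_{3} = 2·v_{4}  ⇒ sig = ⟨2 | 2⟩
  • {2,5}:  v_{2} + v_{5} = 2·v_{7}  ⇒ sig = ⟨2 | 2⟩
  • {6,7}:  v_{6} + v_{7} = 2·v_{2}  ⇒ sig = ⟨2 | 2⟩
  • {3,6}:  v_{3} + v_{6} = 3·v_{4}  ⇒ sig = ⟨2 | 3⟩

Sorted signature multiset PRS(X):
    |P|=2: 14 collections, coeffs (), (), (1), (1), (1), (1), (1), (1), (1), (1,1), (2), (2), (2), (3)


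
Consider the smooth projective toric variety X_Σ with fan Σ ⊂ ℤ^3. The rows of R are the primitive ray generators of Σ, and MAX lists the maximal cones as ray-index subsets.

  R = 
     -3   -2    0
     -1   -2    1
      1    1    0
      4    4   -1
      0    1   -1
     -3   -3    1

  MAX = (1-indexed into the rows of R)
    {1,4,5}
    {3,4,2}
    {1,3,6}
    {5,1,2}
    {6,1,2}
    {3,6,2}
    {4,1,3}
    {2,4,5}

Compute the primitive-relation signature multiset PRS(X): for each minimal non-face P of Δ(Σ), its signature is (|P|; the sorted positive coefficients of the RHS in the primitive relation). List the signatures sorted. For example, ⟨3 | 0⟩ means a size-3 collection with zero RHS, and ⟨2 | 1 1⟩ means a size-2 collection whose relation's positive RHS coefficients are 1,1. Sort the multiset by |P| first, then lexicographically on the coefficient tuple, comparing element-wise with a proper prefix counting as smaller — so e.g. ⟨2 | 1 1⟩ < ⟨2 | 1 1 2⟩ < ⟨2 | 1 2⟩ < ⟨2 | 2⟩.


The 5 primitive collections of Σ (r=6, n=3):

  • {4,6}:  v_{4} + v_{6} = v_{3}  so sig = ⟨2 | 1⟩
  • {5,6}:  v_{5} + v_{6} = v_{1}  so sig = ⟨2 | 1⟩
  • {3,5}:  v_{3} + v_{5} = v_{1} + v_{4}  so sig = ⟨2 | 1 1⟩
  • {1,2,4}:  v_{1} + v_{2} + v_{4} = 0  so sig = ⟨3 | 0⟩
  • {1,2,3}:  v_{1} + v_{2} + v_{3} = v_{6}  so sig = ⟨3 | 1⟩

so the primitive-relation signature multiset is
[⟨2 | 1⟩, ⟨2 | 1⟩, ⟨2 | 1 1⟩, ⟨3 | 0⟩, ⟨3 | 1⟩]


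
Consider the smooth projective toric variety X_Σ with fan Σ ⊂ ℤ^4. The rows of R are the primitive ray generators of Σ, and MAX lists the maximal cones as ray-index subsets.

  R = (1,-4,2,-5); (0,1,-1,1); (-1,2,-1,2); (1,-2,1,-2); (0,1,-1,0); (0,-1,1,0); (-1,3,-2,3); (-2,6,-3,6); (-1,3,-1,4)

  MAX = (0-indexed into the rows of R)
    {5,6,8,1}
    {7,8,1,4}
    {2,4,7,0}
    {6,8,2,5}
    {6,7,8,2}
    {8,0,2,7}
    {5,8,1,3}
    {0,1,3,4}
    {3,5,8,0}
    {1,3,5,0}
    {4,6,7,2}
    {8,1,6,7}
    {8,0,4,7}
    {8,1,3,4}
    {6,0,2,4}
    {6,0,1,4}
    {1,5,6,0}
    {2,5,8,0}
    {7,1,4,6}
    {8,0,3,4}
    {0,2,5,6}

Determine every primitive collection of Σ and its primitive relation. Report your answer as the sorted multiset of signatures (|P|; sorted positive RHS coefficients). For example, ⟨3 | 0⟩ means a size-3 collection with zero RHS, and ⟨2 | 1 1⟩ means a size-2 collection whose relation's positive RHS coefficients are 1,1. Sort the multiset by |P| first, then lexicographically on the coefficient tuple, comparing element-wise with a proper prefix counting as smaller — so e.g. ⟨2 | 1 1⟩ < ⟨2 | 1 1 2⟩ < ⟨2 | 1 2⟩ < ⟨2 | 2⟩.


The 12 primitive collections of Σ (r=9, n=4):

  P = {2,3}:  v_{2} + v_{3} = 0 — sig = ⟨2 | 0⟩
  P = {4,5}:  v_{4} + v_{5} = 0 — sig = ⟨2 | 0⟩
  P = {1,2}:  v_{1} + v_{2} = v_{6} — sig = ⟨2 | 1⟩
  P = {3,6}:  v_{3} + v_{6} = v_{1} — sig = ⟨2 | 1⟩
  P = {3,7}:  v_{3} + v_{7} = v_{4} + v_{8} — sig = ⟨2 | 1 1⟩
  P = {5,7}:  v_{5} + v_{7} = v_{2} + v_{8} — sig = ⟨2 | 1 1⟩
  P = {0,1,8}:  v_{0} + v_{1} + v_{8} = 0 — sig = ⟨3 | 0⟩
  P = {0,6,8}:  v_{0} + v_{6} + v_{8} = v_{2} — sig = ⟨3 | 1⟩
  P = {2,4,8}:  v_{2} + v_{4} + v_{8} = v_{7} — sig = ⟨3 | 1⟩
  P = {0,1,7}:  v_{0} + v_{1} + v_{7} = v_{2} + v_{4} — sig = ⟨3 | 1 1⟩
  P = {4,6,8}:  v_{4} + v_{6} + v_{8} = v_{1} + v_{7} — sig = ⟨3 | 1 1⟩
  P = {0,6,7}:  v_{0} + v_{6} + v_{7} = 2·v_{2} + v_{4} — sig = ⟨3 | 1 2⟩

so the primitive-relation signature multiset is
{ ⟨2 | 0⟩ ×2,  ⟨2 | 1⟩ ×2,  ⟨2 | 1 1⟩ ×2,  ⟨3 | 0⟩,  ⟨3 | 1⟩ ×2,  ⟨3 | 1 1⟩ ×2,  ⟨3 | 1 2⟩ }


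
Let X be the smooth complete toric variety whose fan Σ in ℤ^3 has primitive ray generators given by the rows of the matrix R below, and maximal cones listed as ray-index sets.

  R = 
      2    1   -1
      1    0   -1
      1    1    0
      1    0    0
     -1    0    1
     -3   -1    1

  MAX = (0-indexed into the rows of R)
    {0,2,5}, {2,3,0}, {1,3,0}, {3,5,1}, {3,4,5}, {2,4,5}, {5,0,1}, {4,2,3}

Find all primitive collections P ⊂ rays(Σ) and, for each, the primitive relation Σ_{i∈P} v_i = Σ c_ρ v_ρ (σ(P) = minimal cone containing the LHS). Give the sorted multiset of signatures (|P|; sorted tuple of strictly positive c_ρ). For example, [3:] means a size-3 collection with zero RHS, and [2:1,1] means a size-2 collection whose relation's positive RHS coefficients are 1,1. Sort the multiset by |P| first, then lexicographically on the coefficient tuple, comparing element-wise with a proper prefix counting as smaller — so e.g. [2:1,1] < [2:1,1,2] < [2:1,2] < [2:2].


Σ has 5 primitive collections:

  P={1,4}:  v_{1} + v_{4} = 0  ⇒ sig = [2:]
  P={0,4}:  v_{0} + v_{4} = v_{2}  ⇒ sig = [2:1]
  P={1,2}:  v_{1} + v_{2} = v_{0}  ⇒ sig = [2:1]
  P={0,3,5}:  v_{0} + v_{3} + v_{5} = 0  ⇒ sig = [3:]
  P={2,3,5}:  v_{2} + v_{3} + v_{5} = v_{4}  ⇒ sig = [3:1]

Signatures (|P|; sorted positive RHS coefficients), sorted:
    |P|=2: 3 collections, coeffs (), (1), (1)
    |P|=3: 2 collections, coeffs (), (1)


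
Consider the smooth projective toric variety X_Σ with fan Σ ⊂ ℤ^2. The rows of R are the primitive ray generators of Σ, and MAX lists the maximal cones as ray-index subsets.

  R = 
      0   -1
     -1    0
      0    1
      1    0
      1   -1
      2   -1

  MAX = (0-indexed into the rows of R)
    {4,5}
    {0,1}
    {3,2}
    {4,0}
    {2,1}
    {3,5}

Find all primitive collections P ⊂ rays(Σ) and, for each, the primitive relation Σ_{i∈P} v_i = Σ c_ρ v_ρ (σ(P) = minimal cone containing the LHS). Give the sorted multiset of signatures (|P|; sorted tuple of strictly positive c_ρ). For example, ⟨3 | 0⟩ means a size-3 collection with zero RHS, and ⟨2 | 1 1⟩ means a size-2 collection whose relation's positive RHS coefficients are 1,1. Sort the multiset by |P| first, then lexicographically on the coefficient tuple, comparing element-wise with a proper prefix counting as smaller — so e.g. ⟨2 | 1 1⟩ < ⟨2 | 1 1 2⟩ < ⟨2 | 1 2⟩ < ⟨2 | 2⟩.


9 collections generate NE(X_Σ); each relation:

  • {0,2}:  v_{0} + v_{2} = 0  ⇒ sig = ⟨2 | 0⟩
  • {1,3}:  v_{1} + v_{3} = 0  ⇒ sig = ⟨2 | 0⟩
  • {0,3}:  v_{0} + v_{3} = v_{4}  ⇒ sig = ⟨2 | 1⟩
  • {1,4}:  v_{1} + v_{4} = v_{0}  ⇒ sig = ⟨2 | 1⟩
  • {1,5}:  v_{1} + v_{5} = v_{4}  ⇒ sig = ⟨2 | 1⟩
  • {2,4}:  v_{2} + v_{4} = v_{3}  ⇒ sig = ⟨2 | 1⟩
  • {3,4}:  v_{3} + v_{4} = v_{5}  ⇒ sig = ⟨2 | 1⟩
  • {0,5}:  v_{0} + v_{5} = 2·v_{4}  ⇒ sig = ⟨2 | 2⟩
  • {2,5}:  v_{2} + v_{5} = 2·v_{3}  ⇒ sig = ⟨2 | 2⟩

Hence PRS(X_Σ) =
[⟨2 | 0⟩, ⟨2 | 0⟩, ⟨2 | 1⟩, ⟨2 | 1⟩, ⟨2 | 1⟩, ⟨2 | 1⟩, ⟨2 | 1⟩, ⟨2 | 2⟩, ⟨2 | 2⟩]


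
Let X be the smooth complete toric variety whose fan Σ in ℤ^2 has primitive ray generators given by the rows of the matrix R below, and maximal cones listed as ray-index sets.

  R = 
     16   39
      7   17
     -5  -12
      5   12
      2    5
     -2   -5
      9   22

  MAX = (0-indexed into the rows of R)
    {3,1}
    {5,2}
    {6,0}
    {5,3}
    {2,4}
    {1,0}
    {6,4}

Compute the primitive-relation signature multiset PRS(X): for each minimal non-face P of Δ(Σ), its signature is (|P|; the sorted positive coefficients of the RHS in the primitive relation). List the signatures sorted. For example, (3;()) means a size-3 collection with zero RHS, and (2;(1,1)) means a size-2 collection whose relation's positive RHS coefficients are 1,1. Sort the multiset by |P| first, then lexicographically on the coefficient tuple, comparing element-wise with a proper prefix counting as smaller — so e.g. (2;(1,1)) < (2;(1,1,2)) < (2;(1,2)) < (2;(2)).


Primitive collections (14):

  P={2,3}:  v_{2} + v_{3} = 0 ; sig = (2;())
  P={4,5}:  v_{4} + v_{5} = 0 ; sig = (2;())
  P={1,2}:  v_{1} + v_{2} = v_{4} ; sig = (2;(1))
  P={1,4}:  v_{1} + v_{4} = v_{6} ; sig = (2;(1))
  P={1,5}:  v_{1} + v_{5} = v_{3} ; sig = (2;(1))
  P={1,6}:  v_{1} + v_{6} = v_{0} ; sig = (2;(1))
  P={3,4}:  v_{3} + v_{4} = v_{1} ; sig = (2;(1))
  P={5,6}:  v_{5} + v_{6} = v_{1} ; sig = (2;(1))
  P={0,2}:  v_{0} + v_{2} = v_{4} + v_{6} ; sig = (2;(1,1))
  P={0,4}:  v_{0} + v_{4} = 2·v_{6} ; sig = (2;(2))
  P={0,5}:  v_{0} + v_{5} = 2·v_{1} ; sig = (2;(2))
  P={2,6}:  v_{2} + v_{6} = 2·v_{4} ; sig = (2;(2))
  P={3,6}:  v_{3} + v_{6} = 2·v_{1} ; sig = (2;(2))
  P={0,3}:  v_{0} + v_{3} = 3·v_{1} ; sig = (2;(3))

Sorted signature multiset PRS(X):
    |P|=2: 14 collections, coeffs (), (), (1), (1), (1), (1), (1), (1), (1,1), (2), (2), (2), (2), (3)


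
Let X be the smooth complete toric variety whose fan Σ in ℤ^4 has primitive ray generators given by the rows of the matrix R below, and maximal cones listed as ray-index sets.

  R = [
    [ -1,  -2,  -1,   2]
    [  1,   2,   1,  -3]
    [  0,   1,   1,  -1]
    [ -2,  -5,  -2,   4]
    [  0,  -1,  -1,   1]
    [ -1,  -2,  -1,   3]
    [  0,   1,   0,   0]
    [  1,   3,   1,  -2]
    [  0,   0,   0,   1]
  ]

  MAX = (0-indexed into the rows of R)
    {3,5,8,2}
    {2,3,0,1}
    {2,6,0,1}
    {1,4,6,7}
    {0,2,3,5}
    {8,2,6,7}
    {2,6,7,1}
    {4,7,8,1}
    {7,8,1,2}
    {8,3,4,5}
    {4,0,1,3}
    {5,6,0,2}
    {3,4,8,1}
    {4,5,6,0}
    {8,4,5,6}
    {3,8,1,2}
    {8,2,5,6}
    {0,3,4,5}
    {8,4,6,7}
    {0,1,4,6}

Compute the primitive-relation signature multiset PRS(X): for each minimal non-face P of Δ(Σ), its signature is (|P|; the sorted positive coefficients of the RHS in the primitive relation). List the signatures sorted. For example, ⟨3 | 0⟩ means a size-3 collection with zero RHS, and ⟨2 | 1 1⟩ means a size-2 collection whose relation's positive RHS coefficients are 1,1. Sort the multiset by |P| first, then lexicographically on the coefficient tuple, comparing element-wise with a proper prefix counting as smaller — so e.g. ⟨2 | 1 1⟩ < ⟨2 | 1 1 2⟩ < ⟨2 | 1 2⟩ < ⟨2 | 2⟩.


The 8 primitive collections of Σ (r=9, n=4):

  • {1,5}:  v_{1} + v_{5} = 0  →  sig = ⟨2 | 0⟩
  • {2,4}:  v_{2} + v_{4} = 0  →  sig = ⟨2 | 0⟩
  • {0,7}:  v_{0} + v_{7} = v_{6}  →  sig = ⟨2 | 1⟩
  • {0,8}:  v_{0} + v_{8} = v_{5}  →  sig = ⟨2 | 1⟩
  • {3,7}:  v_{3} + v_{7} = v_{0}  →  sig = ⟨2 | 1⟩
  • {5,7}:  v_{5} + v_{7} = v_{6} + v_{8}  →  sig = ⟨2 | 1 1⟩
  • {3,6}:  v_{3} + v_{6} = 2·v_{0}  →  sig = ⟨2 | 2⟩
  • {1,6,8}:  v_{1} + v_{6} + v_{8} = v_{7}  →  sig = ⟨3 | 1⟩

Sorted signature multiset PRS(X):
[⟨2 | 0⟩, ⟨2 | 0⟩, ⟨2 | 1⟩, ⟨2 | 1⟩, ⟨2 | 1⟩, ⟨2 | 1 1⟩, ⟨2 | 2⟩, ⟨3 | 1⟩]


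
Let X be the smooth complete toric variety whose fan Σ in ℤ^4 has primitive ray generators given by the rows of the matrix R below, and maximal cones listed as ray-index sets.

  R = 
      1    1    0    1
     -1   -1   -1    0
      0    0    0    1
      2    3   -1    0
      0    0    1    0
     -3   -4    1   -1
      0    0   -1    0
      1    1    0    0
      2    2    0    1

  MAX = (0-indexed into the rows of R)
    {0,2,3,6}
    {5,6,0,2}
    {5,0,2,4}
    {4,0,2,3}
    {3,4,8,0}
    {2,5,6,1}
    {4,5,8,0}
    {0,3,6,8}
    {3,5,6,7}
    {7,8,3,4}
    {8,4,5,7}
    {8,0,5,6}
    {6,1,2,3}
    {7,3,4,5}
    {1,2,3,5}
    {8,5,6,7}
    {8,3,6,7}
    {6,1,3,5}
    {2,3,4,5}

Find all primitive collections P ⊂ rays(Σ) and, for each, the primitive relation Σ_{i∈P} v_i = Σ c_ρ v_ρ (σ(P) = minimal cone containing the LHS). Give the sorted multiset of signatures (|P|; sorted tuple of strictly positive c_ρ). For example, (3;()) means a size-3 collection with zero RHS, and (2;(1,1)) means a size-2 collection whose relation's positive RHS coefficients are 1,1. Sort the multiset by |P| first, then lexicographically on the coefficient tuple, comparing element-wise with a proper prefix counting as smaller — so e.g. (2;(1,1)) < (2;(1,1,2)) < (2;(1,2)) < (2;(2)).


The 11 primitive collections of Σ (r=9, n=4):

  • {4,6}:  v_{4} + v_{6} = 0 — sig = (2;())
  • {0,7}:  v_{0} + v_{7} = v_{8} — sig = (2;(1))
  • {1,7}:  v_{1} + v_{7} = v_{6} — sig = (2;(1))
  • {2,7}:  v_{2} + v_{7} = v_{0} — sig = (2;(1))
  • {0,1}:  v_{0} + v_{1} = v_{2} + v_{6} — sig = (2;(1,1))
  • {1,8}:  v_{1} + v_{8} = v_{0} + v_{6} — sig = (2;(1,1))
  • {1,4}:  v_{1} + v_{4} = v_{2} + v_{3} + v_{5} — sig = (2;(1,1,1))
  • {2,8}:  v_{2} + v_{8} = 2·v_{0} — sig = (2;(2))
  • {0,3,5}:  v_{0} + v_{3} + v_{5} = 0 — sig = (3;())
  • {3,5,8}:  v_{3} + v_{5} + v_{8} = v_{7} — sig = (3;(1))
  • {2,3,5,6}:  v_{2} + v_{3} + v_{5} + v_{6} = v_{1} — sig = (4;(1))

Hence PRS(X_Σ) =
{ (2;()),  (2;(1)) ×3,  (2;(1,1)) ×2,  (2;(1,1,1)),  (2;(2)),  (3;()),  (3;(1)),  (4;(1)) }


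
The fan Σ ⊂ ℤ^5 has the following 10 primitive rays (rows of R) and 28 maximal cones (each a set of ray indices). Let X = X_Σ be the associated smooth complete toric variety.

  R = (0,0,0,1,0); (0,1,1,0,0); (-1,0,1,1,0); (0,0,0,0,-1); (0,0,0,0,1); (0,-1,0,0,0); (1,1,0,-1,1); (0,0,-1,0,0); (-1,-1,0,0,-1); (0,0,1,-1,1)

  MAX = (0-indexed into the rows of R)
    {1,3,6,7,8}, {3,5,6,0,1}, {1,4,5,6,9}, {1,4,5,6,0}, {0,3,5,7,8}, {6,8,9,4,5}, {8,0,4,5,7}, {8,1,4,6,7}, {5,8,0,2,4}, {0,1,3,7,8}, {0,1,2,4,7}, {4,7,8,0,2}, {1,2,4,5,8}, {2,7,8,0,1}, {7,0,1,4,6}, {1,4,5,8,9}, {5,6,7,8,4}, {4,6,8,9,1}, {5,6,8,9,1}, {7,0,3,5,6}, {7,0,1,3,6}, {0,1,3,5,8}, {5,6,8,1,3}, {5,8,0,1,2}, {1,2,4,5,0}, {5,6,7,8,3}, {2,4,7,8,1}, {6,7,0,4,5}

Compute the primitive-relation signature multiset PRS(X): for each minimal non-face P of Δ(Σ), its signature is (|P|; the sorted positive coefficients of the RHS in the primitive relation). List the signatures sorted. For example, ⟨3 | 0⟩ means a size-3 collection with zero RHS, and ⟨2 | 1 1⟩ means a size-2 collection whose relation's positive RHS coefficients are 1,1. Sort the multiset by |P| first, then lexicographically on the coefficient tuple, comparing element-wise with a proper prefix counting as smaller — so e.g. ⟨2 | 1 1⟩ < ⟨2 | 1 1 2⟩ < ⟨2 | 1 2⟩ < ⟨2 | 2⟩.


The 12 primitive collections of Σ (r=10, n=5):

  P = {3,4}:  v_{3} + v_{4} = 0 ; sig = ⟨2 | 0⟩
  P = {2,6}:  v_{2} + v_{6} = v_{1} + v_{4} ; sig = ⟨2 | 1 1⟩
  P = {0,9}:  v_{0} + v_{9} = v_{1} + v_{4} + v_{5} ; sig = ⟨2 | 1 1 1⟩
  P = {2,3}:  v_{2} + v_{3} = v_{0} + v_{1} + v_{8} ; sig = ⟨2 | 1 1 1⟩
  P = {7,9}:  v_{7} + v_{9} = v_{4} + v_{6} + v_{8} ; sig = ⟨2 | 1 1 1⟩
  P = {3,9}:  v_{3} + v_{9} = v_{1} + v_{5} + v_{6} + v_{8} ; sig = ⟨2 | 1 1 1 1⟩
  P = {2,9}:  v_{2} + v_{9} = 2·v_{1} + 2·v_{4} + v_{5} + v_{8} ; sig = ⟨2 | 1 1 2 2⟩
  P = {0,6,8}:  v_{0} + v_{6} + v_{8} = 0 ; sig = ⟨3 | 0⟩
  P = {1,5,7}:  v_{1} + v_{5} + v_{7} = 0 ; sig = ⟨3 | 0⟩
  P = {2,5,7}:  v_{2} + v_{5} + v_{7} = v_{0} + v_{4} + v_{8} ; sig = ⟨3 | 1 1 1⟩
  P = {0,1,4,8}:  v_{0} + v_{1} + v_{4} + v_{8} = v_{2} ; sig = ⟨4 | 1⟩
  P = {1,4,5,6,8}:  v_{1} + v_{4} + v_{5} + v_{6} + v_{8} = v_{9} ; sig = ⟨5 | 1⟩

Sorted signature multiset PRS(X):
{ ⟨2 | 0⟩,  ⟨2 | 1 1⟩,  ⟨2 | 1 1 1⟩ ×3,  ⟨2 | 1 1 1 1⟩,  ⟨2 | 1 1 2 2⟩,  ⟨3 | 0⟩ ×2,  ⟨3 | 1 1 1⟩,  ⟨4 | 1⟩,  ⟨5 | 1⟩ }


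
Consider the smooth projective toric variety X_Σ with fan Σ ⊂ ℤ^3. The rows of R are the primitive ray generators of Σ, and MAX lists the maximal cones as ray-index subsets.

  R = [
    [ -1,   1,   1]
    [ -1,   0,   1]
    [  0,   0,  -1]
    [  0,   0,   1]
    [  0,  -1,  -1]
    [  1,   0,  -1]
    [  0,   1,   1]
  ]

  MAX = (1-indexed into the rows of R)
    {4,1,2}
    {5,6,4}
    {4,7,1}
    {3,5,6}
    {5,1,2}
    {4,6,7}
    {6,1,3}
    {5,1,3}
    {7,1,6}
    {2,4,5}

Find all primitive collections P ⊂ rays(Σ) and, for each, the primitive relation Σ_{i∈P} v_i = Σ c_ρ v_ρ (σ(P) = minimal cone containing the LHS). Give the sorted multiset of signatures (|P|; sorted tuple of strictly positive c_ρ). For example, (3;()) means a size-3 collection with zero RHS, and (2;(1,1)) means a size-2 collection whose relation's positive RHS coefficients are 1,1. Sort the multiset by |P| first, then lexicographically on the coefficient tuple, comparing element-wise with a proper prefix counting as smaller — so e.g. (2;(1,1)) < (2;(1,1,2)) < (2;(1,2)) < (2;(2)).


Σ has 9 primitive collections:

  • {2,6}:  v_{2} + v_{6} = 0  so sig = (2;())
  • {3,4}:  v_{3} + v_{4} = 0  so sig = (2;())
  • {5,7}:  v_{5} + v_{7} = 0  so sig = (2;())
  • {2,3}:  v_{2} + v_{3} = v_{1} + v_{5}  so sig = (2;(1,1))
  • {2,7}:  v_{2} + v_{7} = v_{1} + v_{4}  so sig = (2;(1,1))
  • {3,7}:  v_{3} + v_{7} = v_{1} + v_{6}  so sig = (2;(1,1))
  • {1,4,5}:  v_{1} + v_{4} + v_{5} = v_{2}  so sig = (3;(1))
  • {1,4,6}:  v_{1} + v_{4} + v_{6} = v_{7}  so sig = (3;(1))
  • {1,5,6}:  v_{1} + v_{5} + v_{6} = v_{3}  so sig = (3;(1))

Hence PRS(X_Σ) =
[(2;()), (2;()), (2;()), (2;(1,1)), (2;(1,1)), (2;(1,1)), (3;(1)), (3;(1)), (3;(1))]


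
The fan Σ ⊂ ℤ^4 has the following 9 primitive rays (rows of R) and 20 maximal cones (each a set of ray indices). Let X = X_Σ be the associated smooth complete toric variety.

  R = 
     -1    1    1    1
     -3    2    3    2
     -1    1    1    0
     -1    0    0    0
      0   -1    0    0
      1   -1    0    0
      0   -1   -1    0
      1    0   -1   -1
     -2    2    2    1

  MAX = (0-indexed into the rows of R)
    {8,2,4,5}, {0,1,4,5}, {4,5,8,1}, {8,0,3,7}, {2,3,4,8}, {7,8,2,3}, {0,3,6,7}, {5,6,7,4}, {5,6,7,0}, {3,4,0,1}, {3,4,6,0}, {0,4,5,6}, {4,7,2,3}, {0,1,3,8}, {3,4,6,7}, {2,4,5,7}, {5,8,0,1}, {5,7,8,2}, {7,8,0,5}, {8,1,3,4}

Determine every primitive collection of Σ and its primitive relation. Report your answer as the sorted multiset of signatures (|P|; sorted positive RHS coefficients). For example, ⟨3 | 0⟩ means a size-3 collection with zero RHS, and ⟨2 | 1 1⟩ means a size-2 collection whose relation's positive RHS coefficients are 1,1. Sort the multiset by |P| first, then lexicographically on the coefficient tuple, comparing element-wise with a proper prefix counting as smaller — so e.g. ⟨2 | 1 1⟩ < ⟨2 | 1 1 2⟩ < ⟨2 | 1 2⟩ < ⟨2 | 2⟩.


10 collections generate NE(X_Σ); each relation:

  {0,2}:  v_{0} + v_{2} = v_{8}  so sig = ⟨2 | 1⟩
  {1,7}:  v_{1} + v_{7} = v_{8}  so sig = ⟨2 | 1⟩
  {2,6}:  v_{2} + v_{6} = v_{3}  so sig = ⟨2 | 1⟩
  {3,5}:  v_{3} + v_{5} = v_{4}  so sig = ⟨2 | 1⟩
  {6,8}:  v_{6} + v_{8} = v_{0} + v_{3}  so sig = ⟨2 | 1 1⟩
  {1,6}:  v_{1} + v_{6} = 2·v_{0} + v_{3} + v_{4}  so sig = ⟨2 | 1 1 2⟩
  {1,2}:  v_{1} + v_{2} = v_{4} + 2·v_{8}  so sig = ⟨2 | 1 2⟩
  {0,4,7}:  v_{0} + v_{4} + v_{7} = 0  so sig = ⟨3 | 0⟩
  {0,4,8}:  v_{0} + v_{4} + v_{8} = v_{1}  so sig = ⟨3 | 1⟩
  {4,7,8}:  v_{4} + v_{7} + v_{8} = v_{2}  so sig = ⟨3 | 1⟩

Signatures (|P|; sorted positive RHS coefficients), sorted:
[⟨2 | 1⟩, ⟨2 | 1⟩, ⟨2 | 1⟩, ⟨2 | 1⟩, ⟨2 | 1 1⟩, ⟨2 | 1 1 2⟩, ⟨2 | 1 2⟩, ⟨3 | 0⟩, ⟨3 | 1⟩, ⟨3 | 1⟩]


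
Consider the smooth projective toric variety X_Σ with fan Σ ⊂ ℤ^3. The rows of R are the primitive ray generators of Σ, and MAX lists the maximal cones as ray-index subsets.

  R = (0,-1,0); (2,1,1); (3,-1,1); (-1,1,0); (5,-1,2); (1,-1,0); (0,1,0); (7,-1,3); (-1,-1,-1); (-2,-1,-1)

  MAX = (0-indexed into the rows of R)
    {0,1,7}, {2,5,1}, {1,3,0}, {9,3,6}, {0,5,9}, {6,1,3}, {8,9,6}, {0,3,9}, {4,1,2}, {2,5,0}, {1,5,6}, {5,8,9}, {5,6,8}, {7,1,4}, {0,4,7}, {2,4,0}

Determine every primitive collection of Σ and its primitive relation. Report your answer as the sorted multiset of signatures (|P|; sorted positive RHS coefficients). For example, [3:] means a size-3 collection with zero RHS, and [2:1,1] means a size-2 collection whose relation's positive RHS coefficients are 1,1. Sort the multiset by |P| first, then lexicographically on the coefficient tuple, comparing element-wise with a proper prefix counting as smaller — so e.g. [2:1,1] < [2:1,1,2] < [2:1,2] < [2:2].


The 25 primitive collections of Σ (r=10, n=3):

  P={0,6}:  v_{0} + v_{6} = 0 — sig = [2:]
  P={1,9}:  v_{1} + v_{9} = 0 — sig = [2:]
  P={3,5}:  v_{3} + v_{5} = 0 — sig = [2:]
  P={0,8}:  v_{0} + v_{8} = v_{5} + v_{9} — sig = [2:1,1]
  P={1,8}:  v_{1} + v_{8} = v_{5} + v_{6} — sig = [2:1,1]
  P={2,3}:  v_{2} + v_{3} = v_{0} + v_{1} — sig = [2:1,1]
  P={2,6}:  v_{2} + v_{6} = v_{1} + v_{5} — sig = [2:1,1]
  P={2,9}:  v_{2} + v_{9} = v_{0} + v_{5} — sig = [2:1,1]
  P={3,8}:  v_{3} + v_{8} = v_{6} + v_{9} — sig = [2:1,1]
  P={4,6}:  v_{4} + v_{6} = v_{1} + v_{2} — sig = [2:1,1]
  P={4,8}:  v_{4} + v_{8} = v_{2} + v_{5} — sig = [2:1,1]
  P={4,9}:  v_{4} + v_{9} = v_{0} + v_{2} — sig = [2:1,1]
  P={5,7}:  v_{5} + v_{7} = v_{2} + v_{4} — sig = [2:1,1]
  P={6,7}:  v_{6} + v_{7} = v_{1} + v_{4} — sig = [2:1,1]
  P={7,9}:  v_{7} + v_{9} = v_{0} + v_{4} — sig = [2:1,1]
  P={2,7}:  v_{2} + v_{7} = 2·v_{4} — sig = [2:2]
  P={2,8}:  v_{2} + v_{8} = 2·v_{5} — sig = [2:2]
  P={4,5}:  v_{4} + v_{5} = 2·v_{2} — sig = [2:2]
  P={7,8}:  v_{7} + v_{8} = 2·v_{2} — sig = [2:2]
  P={3,4}:  v_{3} + v_{4} = 2·v_{0} + 2·v_{1} — sig = [2:2,2]
  P={3,7}:  v_{3} + v_{7} = 3·v_{0} + 3·v_{1} — sig = [2:3,3]
  P={0,1,2}:  v_{0} + v_{1} + v_{2} = v_{4} — sig = [3:1]
  P={0,1,4}:  v_{0} + v_{1} + v_{4} = v_{7} — sig = [3:1]
  P={0,1,5}:  v_{0} + v_{1} + v_{5} = v_{2} — sig = [3:1]
  P={5,6,9}:  v_{5} + v_{6} + v_{9} = v_{8} — sig = [3:1]

Hence PRS(X_Σ) =
[[2:], [2:], [2:], [2:1,1], [2:1,1], [2:1,1], [2:1,1], [2:1,1], [2:1,1], [2:1,1], [2:1,1], [2:1,1], [2:1,1], [2:1,1], [2:1,1], [2:2], [2:2], [2:2], [2:2], [2:2,2], [2:3,3], [3:1], [3:1], [3:1], [3:1]]


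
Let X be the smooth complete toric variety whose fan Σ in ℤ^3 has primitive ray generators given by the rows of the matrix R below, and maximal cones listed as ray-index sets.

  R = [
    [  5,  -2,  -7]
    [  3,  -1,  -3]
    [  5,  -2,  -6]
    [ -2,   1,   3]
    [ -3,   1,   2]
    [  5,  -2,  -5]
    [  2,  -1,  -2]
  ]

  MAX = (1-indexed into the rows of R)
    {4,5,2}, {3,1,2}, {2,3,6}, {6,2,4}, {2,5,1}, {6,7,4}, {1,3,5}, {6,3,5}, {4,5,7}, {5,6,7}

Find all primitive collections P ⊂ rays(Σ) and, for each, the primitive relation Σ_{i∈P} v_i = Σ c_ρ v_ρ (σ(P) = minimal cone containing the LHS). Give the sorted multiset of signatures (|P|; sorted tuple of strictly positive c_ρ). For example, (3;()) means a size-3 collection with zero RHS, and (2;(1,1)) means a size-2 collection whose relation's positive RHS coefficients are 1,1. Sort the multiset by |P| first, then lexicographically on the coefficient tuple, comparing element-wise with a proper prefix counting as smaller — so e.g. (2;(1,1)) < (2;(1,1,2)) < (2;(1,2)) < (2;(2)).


Σ has 9 primitive collections:

  • {2,7}:  v_{2} + v_{7} = v_{6}  ⇒ sig = (2;(1))
  • {3,4}:  v_{3} + v_{4} = v_{2}  ⇒ sig = (2;(1))
  • {1,7}:  v_{1} + v_{7} = v_{3} + v_{5} + v_{6}  ⇒ sig = (2;(1,1,1))
  • {1,4}:  v_{1} + v_{4} = 2·v_{2} + v_{5}  ⇒ sig = (2;(1,2))
  • {3,7}:  v_{3} + v_{7} = v_{5} + 2·v_{6}  ⇒ sig = (2;(1,2))
  • {1,6}:  v_{1} + v_{6} = 2·v_{3}  ⇒ sig = (2;(2))
  • {4,5,6}:  v_{4} + v_{5} + v_{6} = 0  ⇒ sig = (3;())
  • {2,3,5}:  v_{2} + v_{3} + v_{5} = v_{1}  ⇒ sig = (3;(1))
  • {2,5,6}:  v_{2} + v_{5} + v_{6} = v_{3}  ⇒ sig = (3;(1))

Signatures (|P|; sorted positive RHS coefficients), sorted:
{ (2;(1)) ×2,  (2;(1,1,1)),  (2;(1,2)) ×2,  (2;(2)),  (3;()),  (3;(1)) ×2 }


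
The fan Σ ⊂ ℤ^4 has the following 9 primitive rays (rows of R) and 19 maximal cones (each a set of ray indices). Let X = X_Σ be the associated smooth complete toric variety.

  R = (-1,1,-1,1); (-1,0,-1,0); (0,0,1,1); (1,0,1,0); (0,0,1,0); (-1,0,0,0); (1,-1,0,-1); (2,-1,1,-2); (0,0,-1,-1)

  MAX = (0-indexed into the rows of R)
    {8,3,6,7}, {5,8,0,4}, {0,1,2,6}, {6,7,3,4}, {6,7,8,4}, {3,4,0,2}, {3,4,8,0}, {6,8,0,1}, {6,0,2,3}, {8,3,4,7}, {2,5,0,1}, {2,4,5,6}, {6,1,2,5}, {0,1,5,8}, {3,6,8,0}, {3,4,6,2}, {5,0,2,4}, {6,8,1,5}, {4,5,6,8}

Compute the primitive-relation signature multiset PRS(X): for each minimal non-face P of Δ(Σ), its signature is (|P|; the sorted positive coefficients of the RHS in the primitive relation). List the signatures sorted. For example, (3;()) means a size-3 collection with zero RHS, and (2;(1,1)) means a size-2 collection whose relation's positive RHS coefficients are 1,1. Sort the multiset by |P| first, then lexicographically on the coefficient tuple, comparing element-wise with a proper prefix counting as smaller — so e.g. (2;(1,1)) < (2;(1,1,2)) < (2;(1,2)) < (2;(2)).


Primitive collections (11):

  P={1,3}:  v_{1} + v_{3} = 0 — sig = (2;())
  P={2,8}:  v_{2} + v_{8} = 0 — sig = (2;())
  P={1,4}:  v_{1} + v_{4} = v_{5} — sig = (2;(1))
  P={3,5}:  v_{3} + v_{5} = v_{4} — sig = (2;(1))
  P={0,7}:  v_{0} + v_{7} = v_{3} + v_{8} — sig = (2;(1,1))
  P={1,7}:  v_{1} + v_{7} = v_{4} + v_{6} + v_{8} — sig = (2;(1,1,1))
  P={2,7}:  v_{2} + v_{7} = v_{3} + v_{4} + v_{6} — sig = (2;(1,1,1))
  P={5,7}:  v_{5} + v_{7} = 2·v_{4} + v_{6} + v_{8} — sig = (2;(1,1,2))
  P={0,4,6}:  v_{0} + v_{4} + v_{6} = 0 — sig = (3;())
  P={0,5,6}:  v_{0} + v_{5} + v_{6} = v_{1} — sig = (3;(1))
  P={3,4,6,8}:  v_{3} + v_{4} + v_{6} + v_{8} = v_{7} — sig = (4;(1))

Signatures (|P|; sorted positive RHS coefficients), sorted:
[(2;()), (2;()), (2;(1)), (2;(1)), (2;(1,1)), (2;(1,1,1)), (2;(1,1,1)), (2;(1,1,2)), (3;()), (3;(1)), (4;(1))]
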